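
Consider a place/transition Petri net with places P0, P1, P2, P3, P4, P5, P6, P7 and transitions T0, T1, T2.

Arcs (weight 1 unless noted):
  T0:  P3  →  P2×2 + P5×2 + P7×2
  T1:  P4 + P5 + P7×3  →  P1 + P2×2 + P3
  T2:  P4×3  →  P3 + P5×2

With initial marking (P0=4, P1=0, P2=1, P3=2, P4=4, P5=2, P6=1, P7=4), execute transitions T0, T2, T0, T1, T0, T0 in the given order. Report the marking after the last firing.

step 1: fire T0:  (P0=4, P1=0, P2=1, P3=2, P4=4, P5=2, P6=1, P7=4) → (P0=4, P1=0, P2=3, P3=1, P4=4, P5=4, P6=1, P7=6)
step 2: fire T2:  (P0=4, P1=0, P2=3, P3=1, P4=4, P5=4, P6=1, P7=6) → (P0=4, P1=0, P2=3, P3=2, P4=1, P5=6, P6=1, P7=6)
step 3: fire T0:  (P0=4, P1=0, P2=3, P3=2, P4=1, P5=6, P6=1, P7=6) → (P0=4, P1=0, P2=5, P3=1, P4=1, P5=8, P6=1, P7=8)
step 4: fire T1:  (P0=4, P1=0, P2=5, P3=1, P4=1, P5=8, P6=1, P7=8) → (P0=4, P1=1, P2=7, P3=2, P4=0, P5=7, P6=1, P7=5)
step 5: fire T0:  (P0=4, P1=1, P2=7, P3=2, P4=0, P5=7, P6=1, P7=5) → (P0=4, P1=1, P2=9, P3=1, P4=0, P5=9, P6=1, P7=7)
step 6: fire T0:  (P0=4, P1=1, P2=9, P3=1, P4=0, P5=9, P6=1, P7=7) → (P0=4, P1=1, P2=11, P3=0, P4=0, P5=11, P6=1, P7=9)

(P0=4, P1=1, P2=11, P3=0, P4=0, P5=11, P6=1, P7=9)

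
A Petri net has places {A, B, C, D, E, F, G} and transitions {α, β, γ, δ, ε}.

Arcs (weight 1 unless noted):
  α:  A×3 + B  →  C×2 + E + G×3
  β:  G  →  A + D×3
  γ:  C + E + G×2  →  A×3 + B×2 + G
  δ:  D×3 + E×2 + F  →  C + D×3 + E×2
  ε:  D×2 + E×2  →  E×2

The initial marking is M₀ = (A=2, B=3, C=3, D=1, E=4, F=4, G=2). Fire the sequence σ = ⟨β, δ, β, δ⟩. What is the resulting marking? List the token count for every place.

(A=4, B=3, C=5, D=7, E=4, F=2, G=0)

step 1: fire β:  (A=2, B=3, C=3, D=1, E=4, F=4, G=2) → (A=3, B=3, C=3, D=4, E=4, F=4, G=1)
step 2: fire δ:  (A=3, B=3, C=3, D=4, E=4, F=4, G=1) → (A=3, B=3, C=4, D=4, E=4, F=3, G=1)
step 3: fire β:  (A=3, B=3, C=4, D=4, E=4, F=3, G=1) → (A=4, B=3, C=4, D=7, E=4, F=3, G=0)
step 4: fire δ:  (A=4, B=3, C=4, D=7, E=4, F=3, G=0) → (A=4, B=3, C=5, D=7, E=4, F=2, G=0)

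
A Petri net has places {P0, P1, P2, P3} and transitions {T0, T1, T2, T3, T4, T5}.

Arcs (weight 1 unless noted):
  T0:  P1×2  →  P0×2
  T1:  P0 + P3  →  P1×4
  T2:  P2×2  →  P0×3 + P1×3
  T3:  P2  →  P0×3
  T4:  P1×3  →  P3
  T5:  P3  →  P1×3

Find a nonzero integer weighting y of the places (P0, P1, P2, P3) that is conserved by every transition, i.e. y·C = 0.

y = (P0:1, P1:1, P2:3, P3:3)

Incidence matrix C (rows=places, cols=transitions):
       T0   T1   T2   T3   T4   T5
   P0   2   -1    3    3    0    0
   P1  -2    4    3    0   -3    3
   P2   0    0   -2   -1    0    0
   P3   0   -1    0    0    1   -1

Candidate y = [1, 1, 3, 3]; check y·C column-wise:
  col T0: 1·2 + 1·-2 + 3·0 + 3·0 = 0
  col T1: 1·-1 + 1·4 + 3·0 + 3·-1 = 0
  col T2: 1·3 + 1·3 + 3·-2 + 3·0 = 0
  col T3: 1·3 + 1·0 + 3·-1 + 3·0 = 0
  col T4: 1·0 + 1·-3 + 3·0 + 3·1 = 0
  col T5: 1·0 + 1·3 + 3·0 + 3·-1 = 0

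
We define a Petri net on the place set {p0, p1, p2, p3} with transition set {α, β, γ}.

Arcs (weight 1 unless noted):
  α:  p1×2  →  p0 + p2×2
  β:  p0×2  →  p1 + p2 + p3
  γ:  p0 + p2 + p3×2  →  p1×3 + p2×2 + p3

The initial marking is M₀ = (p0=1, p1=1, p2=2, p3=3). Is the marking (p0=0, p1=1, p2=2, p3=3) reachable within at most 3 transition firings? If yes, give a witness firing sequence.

NO — not reachable within 3 firings

depth 0: 1 marking
depth 1: 2 markings reached so far
depth 2: 3 markings reached so far
depth 3: 5 markings reached so far
target is not among the 5 markings reachable within 3 steps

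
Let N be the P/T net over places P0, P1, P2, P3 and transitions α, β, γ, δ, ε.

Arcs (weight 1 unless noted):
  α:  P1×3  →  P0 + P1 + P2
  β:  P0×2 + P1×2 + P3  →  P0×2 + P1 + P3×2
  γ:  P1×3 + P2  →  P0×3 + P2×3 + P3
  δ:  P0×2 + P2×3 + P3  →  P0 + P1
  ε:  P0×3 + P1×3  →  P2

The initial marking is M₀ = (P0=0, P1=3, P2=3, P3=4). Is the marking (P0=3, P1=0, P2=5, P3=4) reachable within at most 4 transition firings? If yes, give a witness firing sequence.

depth 0: 1 marking
depth 1: 3 markings reached so far
depth 2: 4 markings reached so far
depth 3: 4 markings reached so far
(frontier empty at depth 3; search complete)
target is not among the 4 markings reachable within 4 steps

NO — not reachable within 4 firings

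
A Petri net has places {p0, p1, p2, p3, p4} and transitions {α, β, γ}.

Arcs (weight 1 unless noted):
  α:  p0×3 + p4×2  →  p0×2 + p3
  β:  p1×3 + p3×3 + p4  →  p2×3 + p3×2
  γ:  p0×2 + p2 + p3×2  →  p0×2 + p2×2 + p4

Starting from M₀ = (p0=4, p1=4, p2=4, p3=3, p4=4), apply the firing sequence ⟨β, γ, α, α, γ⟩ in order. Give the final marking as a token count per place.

(p0=2, p1=1, p2=9, p3=0, p4=1)

step 1: fire β:  (p0=4, p1=4, p2=4, p3=3, p4=4) → (p0=4, p1=1, p2=7, p3=2, p4=3)
step 2: fire γ:  (p0=4, p1=1, p2=7, p3=2, p4=3) → (p0=4, p1=1, p2=8, p3=0, p4=4)
step 3: fire α:  (p0=4, p1=1, p2=8, p3=0, p4=4) → (p0=3, p1=1, p2=8, p3=1, p4=2)
step 4: fire α:  (p0=3, p1=1, p2=8, p3=1, p4=2) → (p0=2, p1=1, p2=8, p3=2, p4=0)
step 5: fire γ:  (p0=2, p1=1, p2=8, p3=2, p4=0) → (p0=2, p1=1, p2=9, p3=0, p4=1)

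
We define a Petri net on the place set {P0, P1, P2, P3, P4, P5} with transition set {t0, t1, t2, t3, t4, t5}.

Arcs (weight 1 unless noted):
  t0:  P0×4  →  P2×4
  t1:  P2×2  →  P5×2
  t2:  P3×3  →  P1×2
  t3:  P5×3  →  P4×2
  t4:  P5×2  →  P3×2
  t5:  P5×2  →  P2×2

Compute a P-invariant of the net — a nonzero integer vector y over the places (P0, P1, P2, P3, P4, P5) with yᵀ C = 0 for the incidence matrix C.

Incidence matrix C (rows=places, cols=transitions):
       t0   t1   t2   t3   t4   t5
   P0  -4    0    0    0    0    0
   P1   0    0    2    0    0    0
   P2   4   -2    0    0    0    2
   P3   0    0   -3    0    2    0
   P4   0    0    0    2    0    0
   P5   0    2    0   -3   -2   -2

Candidate y = [2, 3, 2, 2, 3, 2]; check y·C column-wise:
  col t0: 2·-4 + 3·0 + 2·4 + 2·0 + 3·0 + 2·0 = 0
  col t1: 2·0 + 3·0 + 2·-2 + 2·0 + 3·0 + 2·2 = 0
  col t2: 2·0 + 3·2 + 2·0 + 2·-3 + 3·0 + 2·0 = 0
  col t3: 2·0 + 3·0 + 2·0 + 2·0 + 3·2 + 2·-3 = 0
  col t4: 2·0 + 3·0 + 2·0 + 2·2 + 3·0 + 2·-2 = 0
  col t5: 2·0 + 3·0 + 2·2 + 2·0 + 3·0 + 2·-2 = 0

y = (P0:2, P1:3, P2:2, P3:2, P4:3, P5:2)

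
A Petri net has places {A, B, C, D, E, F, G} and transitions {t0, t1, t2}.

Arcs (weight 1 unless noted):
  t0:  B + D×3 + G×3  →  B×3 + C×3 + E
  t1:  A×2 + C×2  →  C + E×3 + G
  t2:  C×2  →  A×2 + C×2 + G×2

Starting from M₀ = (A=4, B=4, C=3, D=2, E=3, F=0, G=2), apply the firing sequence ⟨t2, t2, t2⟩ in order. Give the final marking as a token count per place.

(A=10, B=4, C=3, D=2, E=3, F=0, G=8)

step 1: fire t2:  (A=4, B=4, C=3, D=2, E=3, F=0, G=2) → (A=6, B=4, C=3, D=2, E=3, F=0, G=4)
step 2: fire t2:  (A=6, B=4, C=3, D=2, E=3, F=0, G=4) → (A=8, B=4, C=3, D=2, E=3, F=0, G=6)
step 3: fire t2:  (A=8, B=4, C=3, D=2, E=3, F=0, G=6) → (A=10, B=4, C=3, D=2, E=3, F=0, G=8)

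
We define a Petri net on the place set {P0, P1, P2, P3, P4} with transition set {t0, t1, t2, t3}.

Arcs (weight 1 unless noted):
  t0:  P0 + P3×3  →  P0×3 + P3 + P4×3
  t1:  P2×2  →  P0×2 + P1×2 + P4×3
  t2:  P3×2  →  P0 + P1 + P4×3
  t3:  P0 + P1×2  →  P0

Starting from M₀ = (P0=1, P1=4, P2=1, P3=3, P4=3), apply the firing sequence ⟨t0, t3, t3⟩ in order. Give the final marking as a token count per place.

(P0=3, P1=0, P2=1, P3=1, P4=6)

step 1: fire t0:  (P0=1, P1=4, P2=1, P3=3, P4=3) → (P0=3, P1=4, P2=1, P3=1, P4=6)
step 2: fire t3:  (P0=3, P1=4, P2=1, P3=1, P4=6) → (P0=3, P1=2, P2=1, P3=1, P4=6)
step 3: fire t3:  (P0=3, P1=2, P2=1, P3=1, P4=6) → (P0=3, P1=0, P2=1, P3=1, P4=6)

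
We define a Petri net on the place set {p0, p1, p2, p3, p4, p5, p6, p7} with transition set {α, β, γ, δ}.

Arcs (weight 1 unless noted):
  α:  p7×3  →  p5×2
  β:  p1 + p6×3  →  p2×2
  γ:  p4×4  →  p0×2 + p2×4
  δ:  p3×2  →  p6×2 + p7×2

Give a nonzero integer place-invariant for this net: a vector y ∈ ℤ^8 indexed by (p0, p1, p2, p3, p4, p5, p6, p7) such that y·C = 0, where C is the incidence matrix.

Incidence matrix C (rows=places, cols=transitions):
        α    β    γ    δ
   p0   0    0    2    0
   p1   0   -1    0    0
   p2   0    2    4    0
   p3   0    0    0   -2
   p4   0    0   -4    0
   p5   2    0    0    0
   p6   0   -3    0    2
   p7  -3    0    0    2

Candidate y = [2, -2, -1, 0, 0, 0, 0, 0]; check y·C column-wise:
  col α: 2·0 + -2·0 + -1·0 + 0·2 + 0·-3 = 0
  col β: 2·0 + -2·-1 + -1·2 + 0·-3 = 0
  col γ: 2·2 + -2·0 + -1·4 + 0·-4 = 0
  col δ: 2·0 + -2·0 + -1·0 + 0·-2 + 0·2 + 0·2 = 0

y = (p0:2, p1:-2, p2:-1, p3:0, p4:0, p5:0, p6:0, p7:0)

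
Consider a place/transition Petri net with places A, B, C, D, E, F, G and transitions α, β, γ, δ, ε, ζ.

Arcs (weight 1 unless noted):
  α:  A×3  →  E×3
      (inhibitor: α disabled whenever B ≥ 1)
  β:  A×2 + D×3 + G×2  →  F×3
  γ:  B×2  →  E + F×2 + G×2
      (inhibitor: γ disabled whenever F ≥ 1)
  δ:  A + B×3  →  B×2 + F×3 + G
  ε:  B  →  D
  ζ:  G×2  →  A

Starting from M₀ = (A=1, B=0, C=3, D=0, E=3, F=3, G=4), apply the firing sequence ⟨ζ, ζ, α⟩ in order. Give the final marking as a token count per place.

step 1: fire ζ:  (A=1, B=0, C=3, D=0, E=3, F=3, G=4) → (A=2, B=0, C=3, D=0, E=3, F=3, G=2)
step 2: fire ζ:  (A=2, B=0, C=3, D=0, E=3, F=3, G=2) → (A=3, B=0, C=3, D=0, E=3, F=3, G=0)
step 3: fire α:  (A=3, B=0, C=3, D=0, E=3, F=3, G=0) → (A=0, B=0, C=3, D=0, E=6, F=3, G=0)

(A=0, B=0, C=3, D=0, E=6, F=3, G=0)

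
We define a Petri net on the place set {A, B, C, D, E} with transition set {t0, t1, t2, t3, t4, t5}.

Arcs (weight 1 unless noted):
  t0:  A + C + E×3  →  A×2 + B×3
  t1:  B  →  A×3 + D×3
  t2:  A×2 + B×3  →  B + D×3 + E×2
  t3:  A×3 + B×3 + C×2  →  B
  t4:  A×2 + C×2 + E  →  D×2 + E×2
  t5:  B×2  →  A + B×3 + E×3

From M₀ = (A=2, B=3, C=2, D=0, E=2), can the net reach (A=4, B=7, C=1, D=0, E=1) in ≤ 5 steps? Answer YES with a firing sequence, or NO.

NO — not reachable within 5 firings

depth 0: 1 marking
depth 1: 5 markings reached so far
depth 2: 14 markings reached so far
depth 3: 30 markings reached so far
depth 4: 57 markings reached so far
depth 5: 95 markings reached so far
target is not among the 95 markings reachable within 5 steps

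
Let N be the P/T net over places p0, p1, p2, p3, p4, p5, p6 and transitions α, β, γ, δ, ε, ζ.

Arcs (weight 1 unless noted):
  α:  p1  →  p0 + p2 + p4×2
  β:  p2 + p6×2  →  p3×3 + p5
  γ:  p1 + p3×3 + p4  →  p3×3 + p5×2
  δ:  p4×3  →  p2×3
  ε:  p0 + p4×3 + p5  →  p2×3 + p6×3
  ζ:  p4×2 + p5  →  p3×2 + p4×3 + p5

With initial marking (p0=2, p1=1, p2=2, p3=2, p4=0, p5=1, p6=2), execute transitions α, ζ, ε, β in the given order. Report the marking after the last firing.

step 1: fire α:  (p0=2, p1=1, p2=2, p3=2, p4=0, p5=1, p6=2) → (p0=3, p1=0, p2=3, p3=2, p4=2, p5=1, p6=2)
step 2: fire ζ:  (p0=3, p1=0, p2=3, p3=2, p4=2, p5=1, p6=2) → (p0=3, p1=0, p2=3, p3=4, p4=3, p5=1, p6=2)
step 3: fire ε:  (p0=3, p1=0, p2=3, p3=4, p4=3, p5=1, p6=2) → (p0=2, p1=0, p2=6, p3=4, p4=0, p5=0, p6=5)
step 4: fire β:  (p0=2, p1=0, p2=6, p3=4, p4=0, p5=0, p6=5) → (p0=2, p1=0, p2=5, p3=7, p4=0, p5=1, p6=3)

(p0=2, p1=0, p2=5, p3=7, p4=0, p5=1, p6=3)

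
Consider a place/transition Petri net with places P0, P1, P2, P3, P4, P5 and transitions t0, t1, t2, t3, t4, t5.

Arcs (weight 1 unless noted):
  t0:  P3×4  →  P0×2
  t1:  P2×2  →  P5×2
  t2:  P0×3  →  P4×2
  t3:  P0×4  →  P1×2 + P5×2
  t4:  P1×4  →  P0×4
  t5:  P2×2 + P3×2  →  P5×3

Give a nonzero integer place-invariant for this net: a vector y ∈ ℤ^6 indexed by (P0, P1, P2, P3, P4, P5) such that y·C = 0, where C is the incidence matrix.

y = (P0:2, P1:2, P2:2, P3:1, P4:3, P5:2)

Incidence matrix C (rows=places, cols=transitions):
       t0   t1   t2   t3   t4   t5
   P0   2    0   -3   -4    4    0
   P1   0    0    0    2   -4    0
   P2   0   -2    0    0    0   -2
   P3  -4    0    0    0    0   -2
   P4   0    0    2    0    0    0
   P5   0    2    0    2    0    3

Candidate y = [2, 2, 2, 1, 3, 2]; check y·C column-wise:
  col t0: 2·2 + 2·0 + 2·0 + 1·-4 + 3·0 + 2·0 = 0
  col t1: 2·0 + 2·0 + 2·-2 + 1·0 + 3·0 + 2·2 = 0
  col t2: 2·-3 + 2·0 + 2·0 + 1·0 + 3·2 + 2·0 = 0
  col t3: 2·-4 + 2·2 + 2·0 + 1·0 + 3·0 + 2·2 = 0
  col t4: 2·4 + 2·-4 + 2·0 + 1·0 + 3·0 + 2·0 = 0
  col t5: 2·0 + 2·0 + 2·-2 + 1·-2 + 3·0 + 2·3 = 0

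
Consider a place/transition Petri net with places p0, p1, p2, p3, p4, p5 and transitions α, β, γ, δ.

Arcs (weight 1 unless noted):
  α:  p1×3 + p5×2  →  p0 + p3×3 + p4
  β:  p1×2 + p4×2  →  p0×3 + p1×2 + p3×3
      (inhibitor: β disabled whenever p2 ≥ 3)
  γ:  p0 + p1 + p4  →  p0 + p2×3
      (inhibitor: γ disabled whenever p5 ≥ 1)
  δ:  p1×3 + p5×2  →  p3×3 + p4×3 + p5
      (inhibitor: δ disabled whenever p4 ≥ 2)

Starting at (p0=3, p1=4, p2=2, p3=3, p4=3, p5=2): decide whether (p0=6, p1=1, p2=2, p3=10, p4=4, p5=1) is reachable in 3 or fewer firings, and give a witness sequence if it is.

NO — not reachable within 3 firings

depth 0: 1 marking
depth 1: 3 markings reached so far
depth 2: 6 markings reached so far
depth 3: 7 markings reached so far
target is not among the 7 markings reachable within 3 steps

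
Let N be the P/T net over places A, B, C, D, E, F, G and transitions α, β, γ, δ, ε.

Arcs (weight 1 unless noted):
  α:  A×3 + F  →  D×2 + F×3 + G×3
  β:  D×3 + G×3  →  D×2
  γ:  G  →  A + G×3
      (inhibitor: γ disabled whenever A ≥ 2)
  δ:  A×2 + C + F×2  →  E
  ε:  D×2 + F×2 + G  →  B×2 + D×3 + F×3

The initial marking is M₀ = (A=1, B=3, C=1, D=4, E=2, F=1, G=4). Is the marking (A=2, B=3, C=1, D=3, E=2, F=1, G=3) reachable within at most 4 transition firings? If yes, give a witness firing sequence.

YES — reachable via ⟨β, γ⟩ (2 firings)

step 1: fire β:  (A=1, B=3, C=1, D=4, E=2, F=1, G=4) → (A=1, B=3, C=1, D=3, E=2, F=1, G=1)
step 2: fire γ:  (A=1, B=3, C=1, D=3, E=2, F=1, G=1) → (A=2, B=3, C=1, D=3, E=2, F=1, G=3)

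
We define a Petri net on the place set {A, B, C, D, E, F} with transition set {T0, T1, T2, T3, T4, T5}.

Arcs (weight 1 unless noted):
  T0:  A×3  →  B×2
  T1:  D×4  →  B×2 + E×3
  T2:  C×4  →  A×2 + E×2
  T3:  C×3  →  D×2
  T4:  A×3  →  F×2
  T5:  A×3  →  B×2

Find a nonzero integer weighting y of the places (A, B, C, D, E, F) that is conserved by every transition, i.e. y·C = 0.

Incidence matrix C (rows=places, cols=transitions):
       T0   T1   T2   T3   T4   T5
    A  -3    0    2    0   -3   -3
    B   2    2    0    0    0    2
    C   0    0   -4   -3    0    0
    D   0   -4    0    2    0    0
    E   0    3    2    0    0    0
    F   0    0    0    0    2    0

Candidate y = [0, 0, 2, 3, 4, 0]; check y·C column-wise:
  col T0: 0·-3 + 0·2 + 2·0 + 3·0 + 4·0 = 0
  col T1: 0·2 + 2·0 + 3·-4 + 4·3 = 0
  col T2: 0·2 + 2·-4 + 3·0 + 4·2 = 0
  col T3: 2·-3 + 3·2 + 4·0 = 0
  col T4: 0·-3 + 2·0 + 3·0 + 4·0 + 0·2 = 0
  col T5: 0·-3 + 0·2 + 2·0 + 3·0 + 4·0 = 0

y = (A:0, B:0, C:2, D:3, E:4, F:0)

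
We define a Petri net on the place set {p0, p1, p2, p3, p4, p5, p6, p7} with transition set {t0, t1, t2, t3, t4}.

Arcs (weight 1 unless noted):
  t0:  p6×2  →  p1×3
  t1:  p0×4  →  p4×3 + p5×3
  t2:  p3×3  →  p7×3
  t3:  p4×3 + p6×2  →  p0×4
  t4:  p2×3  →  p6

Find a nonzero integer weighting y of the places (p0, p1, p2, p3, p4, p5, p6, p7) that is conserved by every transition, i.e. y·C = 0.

Incidence matrix C (rows=places, cols=transitions):
       t0   t1   t2   t3   t4
   p0   0   -4    0    4    0
   p1   3    0    0    0    0
   p2   0    0    0    0   -3
   p3   0    0   -3    0    0
   p4   0    3    0   -3    0
   p5   0    3    0    0    0
   p6  -2    0    0   -2    1
   p7   0    0    3    0    0

Candidate y = [3, 0, 0, 0, 4, 0, 0, 0]; check y·C column-wise:
  col t0: 3·0 + 0·3 + 4·0 + 0·-2 = 0
  col t1: 3·-4 + 4·3 + 0·3 = 0
  col t2: 3·0 + 0·-3 + 4·0 + 0·3 = 0
  col t3: 3·4 + 4·-3 + 0·-2 = 0
  col t4: 3·0 + 0·-3 + 4·0 + 0·1 = 0

y = (p0:3, p1:0, p2:0, p3:0, p4:4, p5:0, p6:0, p7:0)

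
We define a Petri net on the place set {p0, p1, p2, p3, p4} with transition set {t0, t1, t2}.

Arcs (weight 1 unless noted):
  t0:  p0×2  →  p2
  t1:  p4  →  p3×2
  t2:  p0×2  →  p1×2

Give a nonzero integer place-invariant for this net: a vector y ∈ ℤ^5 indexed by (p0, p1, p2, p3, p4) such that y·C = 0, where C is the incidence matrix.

Incidence matrix C (rows=places, cols=transitions):
       t0   t1   t2
   p0  -2    0   -2
   p1   0    0    2
   p2   1    0    0
   p3   0    2    0
   p4   0   -1    0

Candidate y = [1, 1, 2, 0, 0]; check y·C column-wise:
  col t0: 1·-2 + 1·0 + 2·1 = 0
  col t1: 1·0 + 1·0 + 2·0 + 0·2 + 0·-1 = 0
  col t2: 1·-2 + 1·2 + 2·0 = 0

y = (p0:1, p1:1, p2:2, p3:0, p4:0)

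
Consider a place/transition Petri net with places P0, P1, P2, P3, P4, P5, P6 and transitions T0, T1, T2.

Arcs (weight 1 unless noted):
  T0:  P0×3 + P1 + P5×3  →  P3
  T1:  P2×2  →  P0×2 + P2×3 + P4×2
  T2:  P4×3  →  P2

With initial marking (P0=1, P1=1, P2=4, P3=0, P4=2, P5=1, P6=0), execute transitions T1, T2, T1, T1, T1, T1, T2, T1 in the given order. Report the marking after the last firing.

step 1: fire T1:  (P0=1, P1=1, P2=4, P3=0, P4=2, P5=1, P6=0) → (P0=3, P1=1, P2=5, P3=0, P4=4, P5=1, P6=0)
step 2: fire T2:  (P0=3, P1=1, P2=5, P3=0, P4=4, P5=1, P6=0) → (P0=3, P1=1, P2=6, P3=0, P4=1, P5=1, P6=0)
step 3: fire T1:  (P0=3, P1=1, P2=6, P3=0, P4=1, P5=1, P6=0) → (P0=5, P1=1, P2=7, P3=0, P4=3, P5=1, P6=0)
step 4: fire T1:  (P0=5, P1=1, P2=7, P3=0, P4=3, P5=1, P6=0) → (P0=7, P1=1, P2=8, P3=0, P4=5, P5=1, P6=0)
step 5: fire T1:  (P0=7, P1=1, P2=8, P3=0, P4=5, P5=1, P6=0) → (P0=9, P1=1, P2=9, P3=0, P4=7, P5=1, P6=0)
step 6: fire T1:  (P0=9, P1=1, P2=9, P3=0, P4=7, P5=1, P6=0) → (P0=11, P1=1, P2=10, P3=0, P4=9, P5=1, P6=0)
step 7: fire T2:  (P0=11, P1=1, P2=10, P3=0, P4=9, P5=1, P6=0) → (P0=11, P1=1, P2=11, P3=0, P4=6, P5=1, P6=0)
step 8: fire T1:  (P0=11, P1=1, P2=11, P3=0, P4=6, P5=1, P6=0) → (P0=13, P1=1, P2=12, P3=0, P4=8, P5=1, P6=0)

(P0=13, P1=1, P2=12, P3=0, P4=8, P5=1, P6=0)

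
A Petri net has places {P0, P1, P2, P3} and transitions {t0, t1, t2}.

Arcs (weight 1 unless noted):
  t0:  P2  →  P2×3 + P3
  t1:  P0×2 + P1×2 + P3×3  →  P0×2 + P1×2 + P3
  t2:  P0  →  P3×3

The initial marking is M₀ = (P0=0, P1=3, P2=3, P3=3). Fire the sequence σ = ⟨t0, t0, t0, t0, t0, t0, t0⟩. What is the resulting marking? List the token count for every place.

(P0=0, P1=3, P2=17, P3=10)

step 1: fire t0:  (P0=0, P1=3, P2=3, P3=3) → (P0=0, P1=3, P2=5, P3=4)
step 2: fire t0:  (P0=0, P1=3, P2=5, P3=4) → (P0=0, P1=3, P2=7, P3=5)
step 3: fire t0:  (P0=0, P1=3, P2=7, P3=5) → (P0=0, P1=3, P2=9, P3=6)
step 4: fire t0:  (P0=0, P1=3, P2=9, P3=6) → (P0=0, P1=3, P2=11, P3=7)
step 5: fire t0:  (P0=0, P1=3, P2=11, P3=7) → (P0=0, P1=3, P2=13, P3=8)
step 6: fire t0:  (P0=0, P1=3, P2=13, P3=8) → (P0=0, P1=3, P2=15, P3=9)
step 7: fire t0:  (P0=0, P1=3, P2=15, P3=9) → (P0=0, P1=3, P2=17, P3=10)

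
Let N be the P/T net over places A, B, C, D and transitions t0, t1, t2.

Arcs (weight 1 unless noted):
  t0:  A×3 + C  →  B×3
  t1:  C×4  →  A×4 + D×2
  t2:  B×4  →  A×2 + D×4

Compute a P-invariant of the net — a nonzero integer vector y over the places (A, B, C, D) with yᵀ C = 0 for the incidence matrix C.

Incidence matrix C (rows=places, cols=transitions):
       t0   t1   t2
    A  -3    4    2
    B   3    0   -4
    C  -1   -4    0
    D   0    2    4

Candidate y = [2, 3, 3, 2]; check y·C column-wise:
  col t0: 2·-3 + 3·3 + 3·-1 + 2·0 = 0
  col t1: 2·4 + 3·0 + 3·-4 + 2·2 = 0
  col t2: 2·2 + 3·-4 + 3·0 + 2·4 = 0

y = (A:2, B:3, C:3, D:2)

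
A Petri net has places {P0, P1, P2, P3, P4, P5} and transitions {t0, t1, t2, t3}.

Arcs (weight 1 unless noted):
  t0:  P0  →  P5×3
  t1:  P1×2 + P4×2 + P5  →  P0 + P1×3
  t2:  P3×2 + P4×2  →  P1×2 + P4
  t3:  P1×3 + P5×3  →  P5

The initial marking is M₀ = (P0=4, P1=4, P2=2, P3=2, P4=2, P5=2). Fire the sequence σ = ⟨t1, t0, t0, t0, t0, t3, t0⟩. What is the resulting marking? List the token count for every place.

step 1: fire t1:  (P0=4, P1=4, P2=2, P3=2, P4=2, P5=2) → (P0=5, P1=5, P2=2, P3=2, P4=0, P5=1)
step 2: fire t0:  (P0=5, P1=5, P2=2, P3=2, P4=0, P5=1) → (P0=4, P1=5, P2=2, P3=2, P4=0, P5=4)
step 3: fire t0:  (P0=4, P1=5, P2=2, P3=2, P4=0, P5=4) → (P0=3, P1=5, P2=2, P3=2, P4=0, P5=7)
step 4: fire t0:  (P0=3, P1=5, P2=2, P3=2, P4=0, P5=7) → (P0=2, P1=5, P2=2, P3=2, P4=0, P5=10)
step 5: fire t0:  (P0=2, P1=5, P2=2, P3=2, P4=0, P5=10) → (P0=1, P1=5, P2=2, P3=2, P4=0, P5=13)
step 6: fire t3:  (P0=1, P1=5, P2=2, P3=2, P4=0, P5=13) → (P0=1, P1=2, P2=2, P3=2, P4=0, P5=11)
step 7: fire t0:  (P0=1, P1=2, P2=2, P3=2, P4=0, P5=11) → (P0=0, P1=2, P2=2, P3=2, P4=0, P5=14)

(P0=0, P1=2, P2=2, P3=2, P4=0, P5=14)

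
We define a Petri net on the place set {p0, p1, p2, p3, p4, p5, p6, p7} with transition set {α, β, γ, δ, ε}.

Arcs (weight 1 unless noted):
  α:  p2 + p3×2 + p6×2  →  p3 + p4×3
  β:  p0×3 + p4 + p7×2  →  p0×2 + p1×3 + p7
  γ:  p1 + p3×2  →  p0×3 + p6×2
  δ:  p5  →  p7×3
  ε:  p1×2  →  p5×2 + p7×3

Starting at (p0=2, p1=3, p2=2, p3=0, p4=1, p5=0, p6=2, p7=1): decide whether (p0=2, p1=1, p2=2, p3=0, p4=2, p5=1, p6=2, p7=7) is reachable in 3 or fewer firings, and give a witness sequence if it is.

depth 0: 1 marking
depth 1: 2 markings reached so far
depth 2: 3 markings reached so far
depth 3: 4 markings reached so far
target is not among the 4 markings reachable within 3 steps

NO — not reachable within 3 firings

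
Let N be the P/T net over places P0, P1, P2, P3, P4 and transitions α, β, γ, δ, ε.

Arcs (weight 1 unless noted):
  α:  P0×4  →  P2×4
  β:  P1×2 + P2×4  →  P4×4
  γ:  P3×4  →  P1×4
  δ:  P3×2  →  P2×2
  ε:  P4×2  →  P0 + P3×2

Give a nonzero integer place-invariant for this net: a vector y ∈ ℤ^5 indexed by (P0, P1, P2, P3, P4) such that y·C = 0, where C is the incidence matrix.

y = (P0:2, P1:2, P2:2, P3:2, P4:3)

Incidence matrix C (rows=places, cols=transitions):
        α    β    γ    δ    ε
   P0  -4    0    0    0    1
   P1   0   -2    4    0    0
   P2   4   -4    0    2    0
   P3   0    0   -4   -2    2
   P4   0    4    0    0   -2

Candidate y = [2, 2, 2, 2, 3]; check y·C column-wise:
  col α: 2·-4 + 2·0 + 2·4 + 2·0 + 3·0 = 0
  col β: 2·0 + 2·-2 + 2·-4 + 2·0 + 3·4 = 0
  col γ: 2·0 + 2·4 + 2·0 + 2·-4 + 3·0 = 0
  col δ: 2·0 + 2·0 + 2·2 + 2·-2 + 3·0 = 0
  col ε: 2·1 + 2·0 + 2·0 + 2·2 + 3·-2 = 0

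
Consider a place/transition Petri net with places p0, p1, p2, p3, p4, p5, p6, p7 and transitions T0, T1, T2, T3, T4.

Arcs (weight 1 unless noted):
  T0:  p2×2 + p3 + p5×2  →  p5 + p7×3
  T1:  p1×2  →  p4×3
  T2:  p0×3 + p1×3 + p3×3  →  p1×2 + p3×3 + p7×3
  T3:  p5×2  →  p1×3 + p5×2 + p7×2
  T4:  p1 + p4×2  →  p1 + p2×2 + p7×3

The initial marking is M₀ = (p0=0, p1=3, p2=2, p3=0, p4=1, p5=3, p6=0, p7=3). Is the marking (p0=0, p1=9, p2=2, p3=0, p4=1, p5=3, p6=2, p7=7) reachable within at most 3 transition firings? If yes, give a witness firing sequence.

depth 0: 1 marking
depth 1: 3 markings reached so far
depth 2: 6 markings reached so far
depth 3: 11 markings reached so far
target is not among the 11 markings reachable within 3 steps

NO — not reachable within 3 firings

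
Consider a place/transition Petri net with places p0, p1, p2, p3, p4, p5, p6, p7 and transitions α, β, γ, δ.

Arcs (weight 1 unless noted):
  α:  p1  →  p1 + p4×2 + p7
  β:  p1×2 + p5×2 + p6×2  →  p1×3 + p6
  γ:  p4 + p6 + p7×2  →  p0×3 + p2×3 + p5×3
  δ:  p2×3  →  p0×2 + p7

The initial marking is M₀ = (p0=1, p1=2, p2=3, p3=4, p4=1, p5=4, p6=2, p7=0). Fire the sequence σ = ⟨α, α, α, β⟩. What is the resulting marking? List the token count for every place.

(p0=1, p1=3, p2=3, p3=4, p4=7, p5=2, p6=1, p7=3)

step 1: fire α:  (p0=1, p1=2, p2=3, p3=4, p4=1, p5=4, p6=2, p7=0) → (p0=1, p1=2, p2=3, p3=4, p4=3, p5=4, p6=2, p7=1)
step 2: fire α:  (p0=1, p1=2, p2=3, p3=4, p4=3, p5=4, p6=2, p7=1) → (p0=1, p1=2, p2=3, p3=4, p4=5, p5=4, p6=2, p7=2)
step 3: fire α:  (p0=1, p1=2, p2=3, p3=4, p4=5, p5=4, p6=2, p7=2) → (p0=1, p1=2, p2=3, p3=4, p4=7, p5=4, p6=2, p7=3)
step 4: fire β:  (p0=1, p1=2, p2=3, p3=4, p4=7, p5=4, p6=2, p7=3) → (p0=1, p1=3, p2=3, p3=4, p4=7, p5=2, p6=1, p7=3)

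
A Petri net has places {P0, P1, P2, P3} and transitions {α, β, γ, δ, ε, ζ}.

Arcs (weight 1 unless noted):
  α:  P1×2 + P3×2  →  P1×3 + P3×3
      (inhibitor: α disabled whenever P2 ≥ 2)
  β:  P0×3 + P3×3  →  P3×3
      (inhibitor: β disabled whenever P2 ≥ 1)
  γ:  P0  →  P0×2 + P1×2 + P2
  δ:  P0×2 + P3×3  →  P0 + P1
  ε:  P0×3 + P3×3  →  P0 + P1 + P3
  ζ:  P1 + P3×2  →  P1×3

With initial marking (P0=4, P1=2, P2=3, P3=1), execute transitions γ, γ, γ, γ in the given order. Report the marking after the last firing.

step 1: fire γ:  (P0=4, P1=2, P2=3, P3=1) → (P0=5, P1=4, P2=4, P3=1)
step 2: fire γ:  (P0=5, P1=4, P2=4, P3=1) → (P0=6, P1=6, P2=5, P3=1)
step 3: fire γ:  (P0=6, P1=6, P2=5, P3=1) → (P0=7, P1=8, P2=6, P3=1)
step 4: fire γ:  (P0=7, P1=8, P2=6, P3=1) → (P0=8, P1=10, P2=7, P3=1)

(P0=8, P1=10, P2=7, P3=1)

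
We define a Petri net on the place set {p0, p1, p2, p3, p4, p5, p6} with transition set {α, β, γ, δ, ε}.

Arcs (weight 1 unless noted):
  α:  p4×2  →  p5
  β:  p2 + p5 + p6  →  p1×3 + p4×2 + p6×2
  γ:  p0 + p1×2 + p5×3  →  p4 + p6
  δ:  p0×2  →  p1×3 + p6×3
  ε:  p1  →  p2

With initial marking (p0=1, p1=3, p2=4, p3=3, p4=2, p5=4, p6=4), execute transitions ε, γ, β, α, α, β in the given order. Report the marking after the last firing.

step 1: fire ε:  (p0=1, p1=3, p2=4, p3=3, p4=2, p5=4, p6=4) → (p0=1, p1=2, p2=5, p3=3, p4=2, p5=4, p6=4)
step 2: fire γ:  (p0=1, p1=2, p2=5, p3=3, p4=2, p5=4, p6=4) → (p0=0, p1=0, p2=5, p3=3, p4=3, p5=1, p6=5)
step 3: fire β:  (p0=0, p1=0, p2=5, p3=3, p4=3, p5=1, p6=5) → (p0=0, p1=3, p2=4, p3=3, p4=5, p5=0, p6=6)
step 4: fire α:  (p0=0, p1=3, p2=4, p3=3, p4=5, p5=0, p6=6) → (p0=0, p1=3, p2=4, p3=3, p4=3, p5=1, p6=6)
step 5: fire α:  (p0=0, p1=3, p2=4, p3=3, p4=3, p5=1, p6=6) → (p0=0, p1=3, p2=4, p3=3, p4=1, p5=2, p6=6)
step 6: fire β:  (p0=0, p1=3, p2=4, p3=3, p4=1, p5=2, p6=6) → (p0=0, p1=6, p2=3, p3=3, p4=3, p5=1, p6=7)

(p0=0, p1=6, p2=3, p3=3, p4=3, p5=1, p6=7)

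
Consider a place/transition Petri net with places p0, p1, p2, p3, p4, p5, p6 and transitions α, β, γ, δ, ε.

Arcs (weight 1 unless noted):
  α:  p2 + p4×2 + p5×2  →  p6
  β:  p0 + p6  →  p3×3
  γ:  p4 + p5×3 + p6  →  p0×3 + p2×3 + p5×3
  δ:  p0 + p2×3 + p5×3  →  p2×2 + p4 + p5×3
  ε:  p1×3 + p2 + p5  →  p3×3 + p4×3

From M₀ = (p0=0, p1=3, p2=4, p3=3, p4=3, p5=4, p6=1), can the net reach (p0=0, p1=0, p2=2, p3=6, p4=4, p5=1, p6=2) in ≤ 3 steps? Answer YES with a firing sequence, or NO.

YES — reachable via ⟨α, ε⟩ (2 firings)

step 1: fire α:  (p0=0, p1=3, p2=4, p3=3, p4=3, p5=4, p6=1) → (p0=0, p1=3, p2=3, p3=3, p4=1, p5=2, p6=2)
step 2: fire ε:  (p0=0, p1=3, p2=3, p3=3, p4=1, p5=2, p6=2) → (p0=0, p1=0, p2=2, p3=6, p4=4, p5=1, p6=2)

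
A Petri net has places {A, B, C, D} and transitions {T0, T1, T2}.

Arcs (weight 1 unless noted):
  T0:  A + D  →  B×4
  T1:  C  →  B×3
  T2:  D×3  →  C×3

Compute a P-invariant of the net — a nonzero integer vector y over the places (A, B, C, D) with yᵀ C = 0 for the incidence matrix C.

Incidence matrix C (rows=places, cols=transitions):
       T0   T1   T2
    A  -1    0    0
    B   4    3    0
    C   0   -1    3
    D  -1    0   -3

Candidate y = [1, 1, 3, 3]; check y·C column-wise:
  col T0: 1·-1 + 1·4 + 3·0 + 3·-1 = 0
  col T1: 1·0 + 1·3 + 3·-1 + 3·0 = 0
  col T2: 1·0 + 1·0 + 3·3 + 3·-3 = 0

y = (A:1, B:1, C:3, D:3)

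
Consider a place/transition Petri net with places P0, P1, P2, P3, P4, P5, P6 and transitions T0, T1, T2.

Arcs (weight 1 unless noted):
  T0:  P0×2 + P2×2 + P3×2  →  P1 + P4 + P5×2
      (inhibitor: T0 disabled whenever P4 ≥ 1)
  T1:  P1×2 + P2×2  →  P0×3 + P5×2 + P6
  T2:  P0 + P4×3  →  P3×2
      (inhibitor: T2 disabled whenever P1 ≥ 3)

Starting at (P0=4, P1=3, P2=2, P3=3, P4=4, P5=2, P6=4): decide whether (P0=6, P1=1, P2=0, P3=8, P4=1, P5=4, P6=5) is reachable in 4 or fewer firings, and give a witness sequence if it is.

NO — not reachable within 4 firings

depth 0: 1 marking
depth 1: 2 markings reached so far
depth 2: 3 markings reached so far
depth 3: 3 markings reached so far
(frontier empty at depth 3; search complete)
target is not among the 3 markings reachable within 4 steps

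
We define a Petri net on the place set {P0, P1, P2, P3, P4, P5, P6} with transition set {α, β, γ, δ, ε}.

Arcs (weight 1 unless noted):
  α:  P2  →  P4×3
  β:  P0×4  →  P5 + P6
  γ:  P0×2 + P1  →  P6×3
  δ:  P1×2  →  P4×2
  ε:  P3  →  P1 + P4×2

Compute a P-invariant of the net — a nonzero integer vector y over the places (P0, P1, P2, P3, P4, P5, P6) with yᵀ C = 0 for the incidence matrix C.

Incidence matrix C (rows=places, cols=transitions):
        α    β    γ    δ    ε
   P0   0   -4   -2    0    0
   P1   0    0   -1   -2    1
   P2  -1    0    0    0    0
   P3   0    0    0    0   -1
   P4   3    0    0    2    2
   P5   0    1    0    0    0
   P6   0    1    3    0    0

Candidate y = [1, -2, -6, -6, -2, 4, 0]; check y·C column-wise:
  col α: 1·0 + -2·0 + -6·-1 + -6·0 + -2·3 + 4·0 = 0
  col β: 1·-4 + -2·0 + -6·0 + -6·0 + -2·0 + 4·1 + 0·1 = 0
  col γ: 1·-2 + -2·-1 + -6·0 + -6·0 + -2·0 + 4·0 + 0·3 = 0
  col δ: 1·0 + -2·-2 + -6·0 + -6·0 + -2·2 + 4·0 = 0
  col ε: 1·0 + -2·1 + -6·0 + -6·-1 + -2·2 + 4·0 = 0

y = (P0:1, P1:-2, P2:-6, P3:-6, P4:-2, P5:4, P6:0)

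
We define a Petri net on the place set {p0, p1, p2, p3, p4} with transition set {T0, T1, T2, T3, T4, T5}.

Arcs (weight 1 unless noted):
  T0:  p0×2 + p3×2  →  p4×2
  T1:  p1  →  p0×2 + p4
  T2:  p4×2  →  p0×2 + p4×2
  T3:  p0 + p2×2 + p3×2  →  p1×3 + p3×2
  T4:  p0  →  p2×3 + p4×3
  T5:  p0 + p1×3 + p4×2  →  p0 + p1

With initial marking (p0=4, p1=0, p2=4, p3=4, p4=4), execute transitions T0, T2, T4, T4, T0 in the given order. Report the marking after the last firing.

(p0=0, p1=0, p2=10, p3=0, p4=14)

step 1: fire T0:  (p0=4, p1=0, p2=4, p3=4, p4=4) → (p0=2, p1=0, p2=4, p3=2, p4=6)
step 2: fire T2:  (p0=2, p1=0, p2=4, p3=2, p4=6) → (p0=4, p1=0, p2=4, p3=2, p4=6)
step 3: fire T4:  (p0=4, p1=0, p2=4, p3=2, p4=6) → (p0=3, p1=0, p2=7, p3=2, p4=9)
step 4: fire T4:  (p0=3, p1=0, p2=7, p3=2, p4=9) → (p0=2, p1=0, p2=10, p3=2, p4=12)
step 5: fire T0:  (p0=2, p1=0, p2=10, p3=2, p4=12) → (p0=0, p1=0, p2=10, p3=0, p4=14)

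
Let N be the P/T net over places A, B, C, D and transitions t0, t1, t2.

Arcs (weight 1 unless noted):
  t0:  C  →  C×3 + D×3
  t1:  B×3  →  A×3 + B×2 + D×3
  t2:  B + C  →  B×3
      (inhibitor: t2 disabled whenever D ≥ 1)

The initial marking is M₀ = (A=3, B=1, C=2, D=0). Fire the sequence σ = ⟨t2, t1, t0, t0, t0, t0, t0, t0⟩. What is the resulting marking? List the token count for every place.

step 1: fire t2:  (A=3, B=1, C=2, D=0) → (A=3, B=3, C=1, D=0)
step 2: fire t1:  (A=3, B=3, C=1, D=0) → (A=6, B=2, C=1, D=3)
step 3: fire t0:  (A=6, B=2, C=1, D=3) → (A=6, B=2, C=3, D=6)
step 4: fire t0:  (A=6, B=2, C=3, D=6) → (A=6, B=2, C=5, D=9)
step 5: fire t0:  (A=6, B=2, C=5, D=9) → (A=6, B=2, C=7, D=12)
step 6: fire t0:  (A=6, B=2, C=7, D=12) → (A=6, B=2, C=9, D=15)
step 7: fire t0:  (A=6, B=2, C=9, D=15) → (A=6, B=2, C=11, D=18)
step 8: fire t0:  (A=6, B=2, C=11, D=18) → (A=6, B=2, C=13, D=21)

(A=6, B=2, C=13, D=21)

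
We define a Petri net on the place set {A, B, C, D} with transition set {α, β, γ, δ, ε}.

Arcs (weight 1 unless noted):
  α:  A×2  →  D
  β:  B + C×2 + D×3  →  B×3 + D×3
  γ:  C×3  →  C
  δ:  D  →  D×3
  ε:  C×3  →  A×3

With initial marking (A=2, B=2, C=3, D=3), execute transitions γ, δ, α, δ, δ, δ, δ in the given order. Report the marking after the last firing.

(A=0, B=2, C=1, D=14)

step 1: fire γ:  (A=2, B=2, C=3, D=3) → (A=2, B=2, C=1, D=3)
step 2: fire δ:  (A=2, B=2, C=1, D=3) → (A=2, B=2, C=1, D=5)
step 3: fire α:  (A=2, B=2, C=1, D=5) → (A=0, B=2, C=1, D=6)
step 4: fire δ:  (A=0, B=2, C=1, D=6) → (A=0, B=2, C=1, D=8)
step 5: fire δ:  (A=0, B=2, C=1, D=8) → (A=0, B=2, C=1, D=10)
step 6: fire δ:  (A=0, B=2, C=1, D=10) → (A=0, B=2, C=1, D=12)
step 7: fire δ:  (A=0, B=2, C=1, D=12) → (A=0, B=2, C=1, D=14)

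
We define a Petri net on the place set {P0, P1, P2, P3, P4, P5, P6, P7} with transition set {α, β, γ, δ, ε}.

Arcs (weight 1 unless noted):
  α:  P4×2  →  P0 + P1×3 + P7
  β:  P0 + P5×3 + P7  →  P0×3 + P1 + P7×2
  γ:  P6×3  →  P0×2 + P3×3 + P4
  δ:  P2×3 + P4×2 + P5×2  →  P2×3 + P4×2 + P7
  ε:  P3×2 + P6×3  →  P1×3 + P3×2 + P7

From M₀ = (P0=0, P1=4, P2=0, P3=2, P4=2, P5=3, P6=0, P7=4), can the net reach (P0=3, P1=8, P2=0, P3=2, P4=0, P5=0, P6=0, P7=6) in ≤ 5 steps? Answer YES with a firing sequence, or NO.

YES — reachable via ⟨α, β⟩ (2 firings)

step 1: fire α:  (P0=0, P1=4, P2=0, P3=2, P4=2, P5=3, P6=0, P7=4) → (P0=1, P1=7, P2=0, P3=2, P4=0, P5=3, P6=0, P7=5)
step 2: fire β:  (P0=1, P1=7, P2=0, P3=2, P4=0, P5=3, P6=0, P7=5) → (P0=3, P1=8, P2=0, P3=2, P4=0, P5=0, P6=0, P7=6)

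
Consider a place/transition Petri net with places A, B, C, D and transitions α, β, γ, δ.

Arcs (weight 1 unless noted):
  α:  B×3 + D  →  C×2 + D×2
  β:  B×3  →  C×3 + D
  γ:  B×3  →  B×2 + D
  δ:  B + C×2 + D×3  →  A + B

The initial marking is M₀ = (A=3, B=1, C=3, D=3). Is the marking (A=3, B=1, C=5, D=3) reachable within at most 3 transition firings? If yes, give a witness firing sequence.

depth 0: 1 marking
depth 1: 2 markings reached so far
depth 2: 2 markings reached so far
(frontier empty at depth 2; search complete)
target is not among the 2 markings reachable within 3 steps

NO — not reachable within 3 firings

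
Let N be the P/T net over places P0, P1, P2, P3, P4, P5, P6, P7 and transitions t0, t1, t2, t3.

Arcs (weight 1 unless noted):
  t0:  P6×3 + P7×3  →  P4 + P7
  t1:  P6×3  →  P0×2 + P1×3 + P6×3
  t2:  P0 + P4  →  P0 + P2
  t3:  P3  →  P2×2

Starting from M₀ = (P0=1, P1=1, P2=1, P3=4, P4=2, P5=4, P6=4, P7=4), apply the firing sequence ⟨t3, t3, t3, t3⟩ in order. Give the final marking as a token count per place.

(P0=1, P1=1, P2=9, P3=0, P4=2, P5=4, P6=4, P7=4)

step 1: fire t3:  (P0=1, P1=1, P2=1, P3=4, P4=2, P5=4, P6=4, P7=4) → (P0=1, P1=1, P2=3, P3=3, P4=2, P5=4, P6=4, P7=4)
step 2: fire t3:  (P0=1, P1=1, P2=3, P3=3, P4=2, P5=4, P6=4, P7=4) → (P0=1, P1=1, P2=5, P3=2, P4=2, P5=4, P6=4, P7=4)
step 3: fire t3:  (P0=1, P1=1, P2=5, P3=2, P4=2, P5=4, P6=4, P7=4) → (P0=1, P1=1, P2=7, P3=1, P4=2, P5=4, P6=4, P7=4)
step 4: fire t3:  (P0=1, P1=1, P2=7, P3=1, P4=2, P5=4, P6=4, P7=4) → (P0=1, P1=1, P2=9, P3=0, P4=2, P5=4, P6=4, P7=4)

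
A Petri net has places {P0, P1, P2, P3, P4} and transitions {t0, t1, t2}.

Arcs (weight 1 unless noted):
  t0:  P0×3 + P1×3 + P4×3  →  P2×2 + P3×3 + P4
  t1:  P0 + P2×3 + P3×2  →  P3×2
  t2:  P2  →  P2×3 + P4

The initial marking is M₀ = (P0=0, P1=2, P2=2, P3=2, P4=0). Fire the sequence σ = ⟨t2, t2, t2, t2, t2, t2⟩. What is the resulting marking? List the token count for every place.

step 1: fire t2:  (P0=0, P1=2, P2=2, P3=2, P4=0) → (P0=0, P1=2, P2=4, P3=2, P4=1)
step 2: fire t2:  (P0=0, P1=2, P2=4, P3=2, P4=1) → (P0=0, P1=2, P2=6, P3=2, P4=2)
step 3: fire t2:  (P0=0, P1=2, P2=6, P3=2, P4=2) → (P0=0, P1=2, P2=8, P3=2, P4=3)
step 4: fire t2:  (P0=0, P1=2, P2=8, P3=2, P4=3) → (P0=0, P1=2, P2=10, P3=2, P4=4)
step 5: fire t2:  (P0=0, P1=2, P2=10, P3=2, P4=4) → (P0=0, P1=2, P2=12, P3=2, P4=5)
step 6: fire t2:  (P0=0, P1=2, P2=12, P3=2, P4=5) → (P0=0, P1=2, P2=14, P3=2, P4=6)

(P0=0, P1=2, P2=14, P3=2, P4=6)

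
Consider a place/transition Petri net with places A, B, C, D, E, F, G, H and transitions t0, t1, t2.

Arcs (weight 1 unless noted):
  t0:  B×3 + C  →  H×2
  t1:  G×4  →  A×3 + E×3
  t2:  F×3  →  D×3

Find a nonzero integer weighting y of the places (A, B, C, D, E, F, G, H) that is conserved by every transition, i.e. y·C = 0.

Incidence matrix C (rows=places, cols=transitions):
       t0   t1   t2
    A   0    3    0
    B  -3    0    0
    C  -1    0    0
    D   0    0    3
    E   0    3    0
    F   0    0   -3
    G   0   -4    0
    H   2    0    0

Candidate y = [0, 1, -3, 0, 0, 0, 0, 0]; check y·C column-wise:
  col t0: 1·-3 + -3·-1 + 0·2 = 0
  col t1: 0·3 + 1·0 + -3·0 + 0·3 + 0·-4 = 0
  col t2: 1·0 + -3·0 + 0·3 + 0·-3 = 0

y = (A:0, B:1, C:-3, D:0, E:0, F:0, G:0, H:0)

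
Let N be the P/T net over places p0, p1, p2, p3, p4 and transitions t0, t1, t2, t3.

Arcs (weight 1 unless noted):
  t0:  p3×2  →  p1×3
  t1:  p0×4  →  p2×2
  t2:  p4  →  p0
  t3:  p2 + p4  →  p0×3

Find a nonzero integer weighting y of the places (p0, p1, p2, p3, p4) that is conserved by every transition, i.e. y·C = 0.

y = (p0:0, p1:2, p2:0, p3:3, p4:0)

Incidence matrix C (rows=places, cols=transitions):
       t0   t1   t2   t3
   p0   0   -4    1    3
   p1   3    0    0    0
   p2   0    2    0   -1
   p3  -2    0    0    0
   p4   0    0   -1   -1

Candidate y = [0, 2, 0, 3, 0]; check y·C column-wise:
  col t0: 2·3 + 3·-2 = 0
  col t1: 0·-4 + 2·0 + 0·2 + 3·0 = 0
  col t2: 0·1 + 2·0 + 3·0 + 0·-1 = 0
  col t3: 0·3 + 2·0 + 0·-1 + 3·0 + 0·-1 = 0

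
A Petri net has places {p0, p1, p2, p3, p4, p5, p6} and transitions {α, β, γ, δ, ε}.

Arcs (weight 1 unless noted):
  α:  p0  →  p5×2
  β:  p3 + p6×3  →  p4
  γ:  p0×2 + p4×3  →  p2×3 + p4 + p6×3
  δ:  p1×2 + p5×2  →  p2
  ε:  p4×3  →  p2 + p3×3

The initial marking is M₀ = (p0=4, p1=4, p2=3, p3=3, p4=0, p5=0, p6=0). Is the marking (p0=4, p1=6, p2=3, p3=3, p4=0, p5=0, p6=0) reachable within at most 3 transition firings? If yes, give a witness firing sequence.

NO — not reachable within 3 firings

depth 0: 1 marking
depth 1: 2 markings reached so far
depth 2: 4 markings reached so far
depth 3: 6 markings reached so far
target is not among the 6 markings reachable within 3 steps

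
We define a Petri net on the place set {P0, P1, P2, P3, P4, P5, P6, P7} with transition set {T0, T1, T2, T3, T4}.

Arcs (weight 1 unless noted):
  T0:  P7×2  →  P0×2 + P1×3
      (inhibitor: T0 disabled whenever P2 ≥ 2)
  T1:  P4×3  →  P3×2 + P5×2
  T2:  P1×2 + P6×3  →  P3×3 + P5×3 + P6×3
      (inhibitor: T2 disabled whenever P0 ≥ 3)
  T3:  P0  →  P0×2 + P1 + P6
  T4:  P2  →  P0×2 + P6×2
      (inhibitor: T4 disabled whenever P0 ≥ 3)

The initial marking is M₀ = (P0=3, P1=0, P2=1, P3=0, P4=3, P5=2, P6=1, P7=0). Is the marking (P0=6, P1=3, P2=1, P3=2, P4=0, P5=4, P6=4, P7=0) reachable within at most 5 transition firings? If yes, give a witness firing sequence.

YES — reachable via ⟨T1, T3, T3, T3⟩ (4 firings)

step 1: fire T1:  (P0=3, P1=0, P2=1, P3=0, P4=3, P5=2, P6=1, P7=0) → (P0=3, P1=0, P2=1, P3=2, P4=0, P5=4, P6=1, P7=0)
step 2: fire T3:  (P0=3, P1=0, P2=1, P3=2, P4=0, P5=4, P6=1, P7=0) → (P0=4, P1=1, P2=1, P3=2, P4=0, P5=4, P6=2, P7=0)
step 3: fire T3:  (P0=4, P1=1, P2=1, P3=2, P4=0, P5=4, P6=2, P7=0) → (P0=5, P1=2, P2=1, P3=2, P4=0, P5=4, P6=3, P7=0)
step 4: fire T3:  (P0=5, P1=2, P2=1, P3=2, P4=0, P5=4, P6=3, P7=0) → (P0=6, P1=3, P2=1, P3=2, P4=0, P5=4, P6=4, P7=0)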